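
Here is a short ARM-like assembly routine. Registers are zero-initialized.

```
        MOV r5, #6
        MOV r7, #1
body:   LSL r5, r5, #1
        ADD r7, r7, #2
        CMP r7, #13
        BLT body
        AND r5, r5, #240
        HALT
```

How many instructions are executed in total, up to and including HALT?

28

MOV r5, #6 → r5=6
MOV r7, #1 → r7=1
LSL r5, r5, #1 → r5=6<<1=12
ADD r7, r7, #2 → r7=1+2=3
CMP r7, #13  (cmp 3,13)
BLT body: taken
LSL r5, r5, #1 → r5=12<<1=24
ADD r7, r7, #2 → r7=3+2=5
CMP r7, #13  (cmp 5,13)
BLT body: taken
LSL r5, r5, #1 → r5=24<<1=48
ADD r7, r7, #2 → r7=5+2=7
CMP r7, #13  (cmp 7,13)
BLT body: taken
LSL r5, r5, #1 → r5=48<<1=96
ADD r7, r7, #2 → r7=7+2=9
CMP r7, #13  (cmp 9,13)
BLT body: taken
LSL r5, r5, #1 → r5=96<<1=192
ADD r7, r7, #2 → r7=9+2=11
CMP r7, #13  (cmp 11,13)
BLT body: taken
LSL r5, r5, #1 → r5=192<<1=384
ADD r7, r7, #2 → r7=11+2=13
CMP r7, #13  (cmp 13,13)
BLT body: not taken
AND r5, r5, #240 → r5=384&240=128
halt.
Total executed instructions: 28.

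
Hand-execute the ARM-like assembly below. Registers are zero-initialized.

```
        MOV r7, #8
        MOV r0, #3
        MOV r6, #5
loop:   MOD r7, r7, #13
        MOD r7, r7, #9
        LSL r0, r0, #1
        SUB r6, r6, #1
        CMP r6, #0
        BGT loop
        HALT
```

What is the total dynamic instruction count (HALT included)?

34

r7=8
r0=3
r6=5
r7=8%13=8
r7=8%9=8
r0=3<<1=6
r6=5-1=4
CMP r6, #0  (cmp 4,0)
BGT loop: taken
r7=8%13=8
r7=8%9=8
r0=6<<1=12
r6=4-1=3
CMP r6, #0  (cmp 3,0)
BGT loop: taken
r7=8%13=8
r7=8%9=8
r0=12<<1=24
r6=3-1=2
CMP r6, #0  (cmp 2,0)
BGT loop: taken
r7=8%13=8
r7=8%9=8
r0=24<<1=48
r6=2-1=1
CMP r6, #0  (cmp 1,0)
BGT loop: taken
r7=8%13=8
r7=8%9=8
r0=48<<1=96
r6=1-1=0
CMP r6, #0  (cmp 0,0)
BGT loop: not taken
halt.
Total executed instructions: 34.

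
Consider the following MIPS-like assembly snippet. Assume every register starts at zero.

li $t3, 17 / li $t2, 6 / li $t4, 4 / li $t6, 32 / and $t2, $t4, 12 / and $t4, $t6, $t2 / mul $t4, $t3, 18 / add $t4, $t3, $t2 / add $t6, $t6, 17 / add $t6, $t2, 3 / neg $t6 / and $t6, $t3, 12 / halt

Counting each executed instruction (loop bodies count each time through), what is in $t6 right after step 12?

after li $t3, 17: $t3=17
after li $t2, 6: $t2=6
after li $t4, 4: $t4=4
after li $t6, 32: $t6=32
after and $t2, $t4, 12: $t2=4&12=4
after and $t4, $t6, $t2: $t4=32&4=0
after mul $t4, $t3, 18: $t4=17*18=306
after add $t4, $t3, $t2: $t4=17+4=21
after add $t6, $t6, 17: $t6=32+17=49
after add $t6, $t2, 3: $t6=4+3=7
after neg $t6: $t6=-(7)=-7
after and $t6, $t3, 12: $t6=17&12=0
After step 12: $t6 = 0.

0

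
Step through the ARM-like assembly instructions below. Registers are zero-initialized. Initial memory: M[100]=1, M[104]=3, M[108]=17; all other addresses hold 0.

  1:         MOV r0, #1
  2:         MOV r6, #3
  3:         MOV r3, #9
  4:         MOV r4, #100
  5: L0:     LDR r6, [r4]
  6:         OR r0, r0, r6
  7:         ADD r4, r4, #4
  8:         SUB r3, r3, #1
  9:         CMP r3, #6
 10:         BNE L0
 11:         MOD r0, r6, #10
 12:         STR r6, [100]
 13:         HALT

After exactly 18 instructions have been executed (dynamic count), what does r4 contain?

108

after MOV r0, #1: r0=1
after MOV r6, #3: r6=3
after MOV r3, #9: r3=9
after MOV r4, #100: r4=100
after LDR r6, [r4]: r6=M[100]=1
after OR r0, r0, r6: r0=1|1=1
after ADD r4, r4, #4: r4=100+4=104
after SUB r3, r3, #1: r3=9-1=8
CMP r3, #6  (cmp 8,6)
BNE L0: taken
after LDR r6, [r4]: r6=M[104]=3
after OR r0, r0, r6: r0=1|3=3
after ADD r4, r4, #4: r4=104+4=108
after SUB r3, r3, #1: r3=8-1=7
CMP r3, #6  (cmp 7,6)
BNE L0: taken
after LDR r6, [r4]: r6=M[108]=17
after OR r0, r0, r6: r0=3|17=19
After step 18: r4 = 108.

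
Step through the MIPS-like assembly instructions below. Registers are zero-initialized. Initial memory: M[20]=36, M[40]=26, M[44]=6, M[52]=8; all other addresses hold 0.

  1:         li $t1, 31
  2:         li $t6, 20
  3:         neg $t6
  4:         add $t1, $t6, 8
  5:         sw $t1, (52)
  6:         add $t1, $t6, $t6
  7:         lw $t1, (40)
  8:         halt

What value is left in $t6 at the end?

$t1=31
$t6=20
$t6=-(20)=-20
$t1=(-20)+8=-12
sw $t1, (52) → M[52]=-12
$t1=(-20)+(-20)=-40
$t1=M[40]=26
halt.

-20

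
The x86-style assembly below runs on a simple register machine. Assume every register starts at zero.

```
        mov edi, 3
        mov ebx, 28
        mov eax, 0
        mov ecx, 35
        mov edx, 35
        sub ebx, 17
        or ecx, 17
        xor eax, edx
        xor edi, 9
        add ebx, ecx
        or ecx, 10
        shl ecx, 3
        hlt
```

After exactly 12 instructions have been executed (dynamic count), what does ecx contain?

after mov edi, 3: edi=3
after mov ebx, 28: ebx=28
after mov eax, 0: eax=0
after mov ecx, 35: ecx=35
after mov edx, 35: edx=35
after sub ebx, 17: ebx=28-17=11
after or ecx, 17: ecx=35|17=51
after xor eax, edx: eax=0^35=35
after xor edi, 9: edi=3^9=10
after add ebx, ecx: ebx=11+51=62
after or ecx, 10: ecx=51|10=59
after shl ecx, 3: ecx=59<<3=472
After step 12: ecx = 472.

472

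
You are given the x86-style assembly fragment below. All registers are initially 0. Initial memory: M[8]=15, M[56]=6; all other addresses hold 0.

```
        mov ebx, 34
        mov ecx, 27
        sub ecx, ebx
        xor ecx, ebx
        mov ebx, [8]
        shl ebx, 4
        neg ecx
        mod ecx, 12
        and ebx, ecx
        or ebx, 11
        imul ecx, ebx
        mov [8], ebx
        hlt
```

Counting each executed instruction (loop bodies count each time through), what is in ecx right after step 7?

after mov ebx, 34: ebx=34
after mov ecx, 27: ecx=27
after sub ecx, ebx: ecx=27-34=-7
after xor ecx, ebx: ecx=(-7)^34=-37
after mov ebx, [8]: ebx=M[8]=15
after shl ebx, 4: ebx=15<<4=240
after neg ecx: ecx=-(-37)=37
After step 7: ecx = 37.

37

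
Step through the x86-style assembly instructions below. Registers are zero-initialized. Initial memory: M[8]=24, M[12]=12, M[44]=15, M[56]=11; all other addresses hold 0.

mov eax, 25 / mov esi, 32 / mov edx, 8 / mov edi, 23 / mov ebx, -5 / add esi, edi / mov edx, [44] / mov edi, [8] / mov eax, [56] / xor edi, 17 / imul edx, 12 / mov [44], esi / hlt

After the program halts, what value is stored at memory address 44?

55

after mov eax, 25: eax=25
after mov esi, 32: esi=32
after mov edx, 8: edx=8
after mov edi, 23: edi=23
after mov ebx, -5: ebx=-5
after add esi, edi: esi=32+23=55
after mov edx, [44]: edx=M[44]=15
after mov edi, [8]: edi=M[8]=24
after mov eax, [56]: eax=M[56]=11
after xor edi, 17: edi=24^17=9
after imul edx, 12: edx=15*12=180
mov [44], esi → M[44]=55
halt.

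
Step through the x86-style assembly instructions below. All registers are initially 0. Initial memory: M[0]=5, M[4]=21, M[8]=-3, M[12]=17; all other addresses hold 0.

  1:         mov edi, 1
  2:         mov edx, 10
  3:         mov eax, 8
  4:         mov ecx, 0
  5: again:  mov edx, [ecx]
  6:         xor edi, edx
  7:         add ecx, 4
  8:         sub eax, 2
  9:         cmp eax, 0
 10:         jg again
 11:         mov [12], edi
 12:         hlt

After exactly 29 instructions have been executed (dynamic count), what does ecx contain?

16

mov edi, 1 → edi=1
mov edx, 10 → edx=10
mov eax, 8 → eax=8
mov ecx, 0 → ecx=0
mov edx, [ecx] → edx=M[0]=5
xor edi, edx → edi=1^5=4
add ecx, 4 → ecx=0+4=4
sub eax, 2 → eax=8-2=6
cmp eax, 0  (cmp 6,0)
jg again: taken
mov edx, [ecx] → edx=M[4]=21
xor edi, edx → edi=4^21=17
add ecx, 4 → ecx=4+4=8
sub eax, 2 → eax=6-2=4
cmp eax, 0  (cmp 4,0)
jg again: taken
mov edx, [ecx] → edx=M[8]=-3
xor edi, edx → edi=17^(-3)=-20
add ecx, 4 → ecx=8+4=12
sub eax, 2 → eax=4-2=2
cmp eax, 0  (cmp 2,0)
jg again: taken
mov edx, [ecx] → edx=M[12]=17
xor edi, edx → edi=(-20)^17=-3
add ecx, 4 → ecx=12+4=16
sub eax, 2 → eax=2-2=0
cmp eax, 0  (cmp 0,0)
jg again: not taken
mov [12], edi → M[12]=-3
After step 29: ecx = 16.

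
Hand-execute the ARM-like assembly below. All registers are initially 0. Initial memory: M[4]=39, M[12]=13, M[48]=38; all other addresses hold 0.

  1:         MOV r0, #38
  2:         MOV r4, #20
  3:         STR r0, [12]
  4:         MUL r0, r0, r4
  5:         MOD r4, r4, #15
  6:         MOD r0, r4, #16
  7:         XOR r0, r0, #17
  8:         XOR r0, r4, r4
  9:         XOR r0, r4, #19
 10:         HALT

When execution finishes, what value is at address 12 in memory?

38

MOV r0, #38 → r0=38
MOV r4, #20 → r4=20
STR r0, [12] → M[12]=38
MUL r0, r0, r4 → r0=38*20=760
MOD r4, r4, #15 → r4=20%15=5
MOD r0, r4, #16 → r0=5%16=5
XOR r0, r0, #17 → r0=5^17=20
XOR r0, r4, r4 → r0=5^5=0
XOR r0, r4, #19 → r0=5^19=22
halt.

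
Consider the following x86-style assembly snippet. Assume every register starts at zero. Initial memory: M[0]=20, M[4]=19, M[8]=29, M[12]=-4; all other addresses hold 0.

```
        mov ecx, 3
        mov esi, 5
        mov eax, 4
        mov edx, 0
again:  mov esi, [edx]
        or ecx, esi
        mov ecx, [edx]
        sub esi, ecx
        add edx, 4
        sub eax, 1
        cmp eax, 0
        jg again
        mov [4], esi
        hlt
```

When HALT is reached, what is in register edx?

16

ecx=3
esi=5
eax=4
edx=0
esi=M[0]=20
ecx=3|20=23
ecx=M[0]=20
esi=20-20=0
edx=0+4=4
eax=4-1=3
cmp eax, 0  (cmp 3,0)
jg again: taken
esi=M[4]=19
ecx=20|19=23
ecx=M[4]=19
esi=19-19=0
edx=4+4=8
eax=3-1=2
cmp eax, 0  (cmp 2,0)
jg again: taken
esi=M[8]=29
ecx=19|29=31
ecx=M[8]=29
esi=29-29=0
edx=8+4=12
eax=2-1=1
cmp eax, 0  (cmp 1,0)
jg again: taken
esi=M[12]=-4
ecx=29|(-4)=-3
ecx=M[12]=-4
esi=(-4)-(-4)=0
edx=12+4=16
eax=1-1=0
cmp eax, 0  (cmp 0,0)
jg again: not taken
mov [4], esi → M[4]=0
halt.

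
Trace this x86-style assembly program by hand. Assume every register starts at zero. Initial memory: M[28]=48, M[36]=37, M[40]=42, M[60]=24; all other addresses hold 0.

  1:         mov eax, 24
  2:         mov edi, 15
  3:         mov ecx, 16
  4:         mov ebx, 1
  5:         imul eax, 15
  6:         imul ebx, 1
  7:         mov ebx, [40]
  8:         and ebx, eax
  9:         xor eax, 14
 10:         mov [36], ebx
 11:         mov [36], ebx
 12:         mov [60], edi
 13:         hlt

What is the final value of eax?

358

eax=24
edi=15
ecx=16
ebx=1
eax=24*15=360
ebx=1*1=1
ebx=M[40]=42
ebx=42&360=40
eax=360^14=358
mov [36], ebx → M[36]=40
mov [36], ebx → M[36]=40
mov [60], edi → M[60]=15
halt.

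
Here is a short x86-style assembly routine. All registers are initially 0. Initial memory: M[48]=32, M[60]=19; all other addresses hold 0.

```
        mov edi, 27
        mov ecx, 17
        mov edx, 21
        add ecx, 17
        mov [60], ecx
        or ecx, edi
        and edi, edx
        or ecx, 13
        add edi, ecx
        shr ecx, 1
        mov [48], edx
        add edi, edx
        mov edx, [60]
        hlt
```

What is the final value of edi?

after mov edi, 27: edi=27
after mov ecx, 17: ecx=17
after mov edx, 21: edx=21
after add ecx, 17: ecx=17+17=34
mov [60], ecx → M[60]=34
after or ecx, edi: ecx=34|27=59
after and edi, edx: edi=27&21=17
after or ecx, 13: ecx=59|13=63
after add edi, ecx: edi=17+63=80
after shr ecx, 1: ecx=63>>1=31
mov [48], edx → M[48]=21
after add edi, edx: edi=80+21=101
after mov edx, [60]: edx=M[60]=34
halt.

101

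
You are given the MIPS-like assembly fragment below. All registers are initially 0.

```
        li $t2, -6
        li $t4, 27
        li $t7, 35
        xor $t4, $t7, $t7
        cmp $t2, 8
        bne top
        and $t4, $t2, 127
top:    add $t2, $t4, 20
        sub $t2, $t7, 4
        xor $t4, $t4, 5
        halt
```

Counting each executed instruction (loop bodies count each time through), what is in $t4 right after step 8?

0

$t2=-6
$t4=27
$t7=35
$t4=35^35=0
cmp $t2, 8  (cmp -6,8)
bne top: taken
$t2=0+20=20
$t2=35-4=31
After step 8: $t4 = 0.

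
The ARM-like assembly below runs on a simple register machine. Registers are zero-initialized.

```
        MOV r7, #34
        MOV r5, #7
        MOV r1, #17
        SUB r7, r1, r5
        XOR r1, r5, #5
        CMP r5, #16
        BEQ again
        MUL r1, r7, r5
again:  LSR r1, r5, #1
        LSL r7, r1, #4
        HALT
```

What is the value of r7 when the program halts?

48

r7=34
r5=7
r1=17
r7=17-7=10
r1=7^5=2
CMP r5, #16  (cmp 7,16)
BEQ again: not taken
r1=10*7=70
r1=7>>1=3
r7=3<<4=48
halt.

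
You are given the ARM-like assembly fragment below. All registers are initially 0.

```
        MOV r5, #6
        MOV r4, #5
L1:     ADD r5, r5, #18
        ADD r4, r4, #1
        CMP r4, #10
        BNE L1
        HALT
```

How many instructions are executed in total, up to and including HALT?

23

MOV r5, #6 → r5=6
MOV r4, #5 → r4=5
ADD r5, r5, #18 → r5=6+18=24
ADD r4, r4, #1 → r4=5+1=6
CMP r4, #10  (cmp 6,10)
BNE L1: taken
ADD r5, r5, #18 → r5=24+18=42
ADD r4, r4, #1 → r4=6+1=7
CMP r4, #10  (cmp 7,10)
BNE L1: taken
ADD r5, r5, #18 → r5=42+18=60
ADD r4, r4, #1 → r4=7+1=8
CMP r4, #10  (cmp 8,10)
BNE L1: taken
ADD r5, r5, #18 → r5=60+18=78
ADD r4, r4, #1 → r4=8+1=9
CMP r4, #10  (cmp 9,10)
BNE L1: taken
ADD r5, r5, #18 → r5=78+18=96
ADD r4, r4, #1 → r4=9+1=10
CMP r4, #10  (cmp 10,10)
BNE L1: not taken
halt.
Total executed instructions: 23.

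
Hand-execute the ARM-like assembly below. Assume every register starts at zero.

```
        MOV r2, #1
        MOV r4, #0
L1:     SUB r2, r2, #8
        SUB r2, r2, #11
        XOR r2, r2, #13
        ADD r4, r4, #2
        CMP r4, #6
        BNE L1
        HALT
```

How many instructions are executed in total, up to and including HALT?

21

MOV r2, #1 → r2=1
MOV r4, #0 → r4=0
SUB r2, r2, #8 → r2=1-8=-7
SUB r2, r2, #11 → r2=(-7)-11=-18
XOR r2, r2, #13 → r2=(-18)^13=-29
ADD r4, r4, #2 → r4=0+2=2
CMP r4, #6  (cmp 2,6)
BNE L1: taken
SUB r2, r2, #8 → r2=(-29)-8=-37
SUB r2, r2, #11 → r2=(-37)-11=-48
XOR r2, r2, #13 → r2=(-48)^13=-35
ADD r4, r4, #2 → r4=2+2=4
CMP r4, #6  (cmp 4,6)
BNE L1: taken
SUB r2, r2, #8 → r2=(-35)-8=-43
SUB r2, r2, #11 → r2=(-43)-11=-54
XOR r2, r2, #13 → r2=(-54)^13=-57
ADD r4, r4, #2 → r4=4+2=6
CMP r4, #6  (cmp 6,6)
BNE L1: not taken
halt.
Total executed instructions: 21.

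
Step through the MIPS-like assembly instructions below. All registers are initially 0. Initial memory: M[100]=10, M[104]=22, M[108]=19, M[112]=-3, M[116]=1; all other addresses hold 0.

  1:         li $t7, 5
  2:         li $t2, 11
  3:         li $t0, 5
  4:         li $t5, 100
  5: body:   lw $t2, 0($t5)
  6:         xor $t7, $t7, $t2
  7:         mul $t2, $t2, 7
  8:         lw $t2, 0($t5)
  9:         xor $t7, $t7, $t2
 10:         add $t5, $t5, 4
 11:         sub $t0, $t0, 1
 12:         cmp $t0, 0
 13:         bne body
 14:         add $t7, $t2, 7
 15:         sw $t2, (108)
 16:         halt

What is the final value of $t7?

8

$t7=5
$t2=11
$t0=5
$t5=100
$t2=M[100]=10
$t7=5^10=15
$t2=10*7=70
$t2=M[100]=10
$t7=15^10=5
$t5=100+4=104
$t0=5-1=4
cmp $t0, 0  (cmp 4,0)
bne body: taken
$t2=M[104]=22
$t7=5^22=19
$t2=22*7=154
$t2=M[104]=22
$t7=19^22=5
$t5=104+4=108
$t0=4-1=3
cmp $t0, 0  (cmp 3,0)
bne body: taken
$t2=M[108]=19
$t7=5^19=22
$t2=19*7=133
$t2=M[108]=19
$t7=22^19=5
$t5=108+4=112
$t0=3-1=2
cmp $t0, 0  (cmp 2,0)
bne body: taken
$t2=M[112]=-3
$t7=5^(-3)=-8
$t2=(-3)*7=-21
$t2=M[112]=-3
$t7=(-8)^(-3)=5
$t5=112+4=116
$t0=2-1=1
cmp $t0, 0  (cmp 1,0)
bne body: taken
$t2=M[116]=1
$t7=5^1=4
$t2=1*7=7
$t2=M[116]=1
$t7=4^1=5
$t5=116+4=120
$t0=1-1=0
cmp $t0, 0  (cmp 0,0)
bne body: not taken
$t7=1+7=8
sw $t2, (108) → M[108]=1
halt.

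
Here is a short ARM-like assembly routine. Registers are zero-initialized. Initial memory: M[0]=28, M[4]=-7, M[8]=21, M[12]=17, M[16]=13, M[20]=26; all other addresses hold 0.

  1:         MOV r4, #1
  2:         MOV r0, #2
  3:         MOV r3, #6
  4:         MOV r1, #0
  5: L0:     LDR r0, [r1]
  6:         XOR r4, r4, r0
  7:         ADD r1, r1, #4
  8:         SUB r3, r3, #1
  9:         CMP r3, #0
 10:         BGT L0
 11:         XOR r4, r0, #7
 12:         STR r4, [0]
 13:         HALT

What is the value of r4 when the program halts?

29

r4=1
r0=2
r3=6
r1=0
r0=M[0]=28
r4=1^28=29
r1=0+4=4
r3=6-1=5
CMP r3, #0  (cmp 5,0)
BGT L0: taken
r0=M[4]=-7
r4=29^(-7)=-28
r1=4+4=8
r3=5-1=4
CMP r3, #0  (cmp 4,0)
BGT L0: taken
r0=M[8]=21
r4=(-28)^21=-15
r1=8+4=12
r3=4-1=3
CMP r3, #0  (cmp 3,0)
BGT L0: taken
r0=M[12]=17
r4=(-15)^17=-32
r1=12+4=16
r3=3-1=2
CMP r3, #0  (cmp 2,0)
BGT L0: taken
r0=M[16]=13
r4=(-32)^13=-19
r1=16+4=20
r3=2-1=1
CMP r3, #0  (cmp 1,0)
BGT L0: taken
r0=M[20]=26
r4=(-19)^26=-9
r1=20+4=24
r3=1-1=0
CMP r3, #0  (cmp 0,0)
BGT L0: not taken
r4=26^7=29
STR r4, [0] → M[0]=29
halt.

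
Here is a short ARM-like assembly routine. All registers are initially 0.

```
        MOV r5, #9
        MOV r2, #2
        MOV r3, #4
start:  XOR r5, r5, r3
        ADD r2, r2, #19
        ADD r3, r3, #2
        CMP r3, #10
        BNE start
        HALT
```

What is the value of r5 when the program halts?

3

r5=9
r2=2
r3=4
r5=9^4=13
r2=2+19=21
r3=4+2=6
CMP r3, #10  (cmp 6,10)
BNE start: taken
r5=13^6=11
r2=21+19=40
r3=6+2=8
CMP r3, #10  (cmp 8,10)
BNE start: taken
r5=11^8=3
r2=40+19=59
r3=8+2=10
CMP r3, #10  (cmp 10,10)
BNE start: not taken
halt.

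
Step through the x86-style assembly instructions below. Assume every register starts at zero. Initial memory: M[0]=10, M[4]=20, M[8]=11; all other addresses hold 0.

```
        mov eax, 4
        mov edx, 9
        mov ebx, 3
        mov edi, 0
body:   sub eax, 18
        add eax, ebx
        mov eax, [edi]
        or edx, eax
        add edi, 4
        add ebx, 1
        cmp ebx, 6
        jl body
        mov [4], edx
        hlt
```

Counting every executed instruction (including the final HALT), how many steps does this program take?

30

eax=4
edx=9
ebx=3
edi=0
eax=4-18=-14
eax=(-14)+3=-11
eax=M[0]=10
edx=9|10=11
edi=0+4=4
ebx=3+1=4
cmp ebx, 6  (cmp 4,6)
jl body: taken
eax=10-18=-8
eax=(-8)+4=-4
eax=M[4]=20
edx=11|20=31
edi=4+4=8
ebx=4+1=5
cmp ebx, 6  (cmp 5,6)
jl body: taken
eax=20-18=2
eax=2+5=7
eax=M[8]=11
edx=31|11=31
edi=8+4=12
ebx=5+1=6
cmp ebx, 6  (cmp 6,6)
jl body: not taken
mov [4], edx → M[4]=31
halt.
Total executed instructions: 30.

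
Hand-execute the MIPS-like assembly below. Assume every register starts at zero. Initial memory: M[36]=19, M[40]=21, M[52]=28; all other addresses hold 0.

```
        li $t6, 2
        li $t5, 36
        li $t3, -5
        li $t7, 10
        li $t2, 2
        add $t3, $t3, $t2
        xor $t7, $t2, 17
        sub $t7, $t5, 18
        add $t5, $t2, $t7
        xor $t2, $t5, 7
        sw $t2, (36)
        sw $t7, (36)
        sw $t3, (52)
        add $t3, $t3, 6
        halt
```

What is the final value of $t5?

20

after li $t6, 2: $t6=2
after li $t5, 36: $t5=36
after li $t3, -5: $t3=-5
after li $t7, 10: $t7=10
after li $t2, 2: $t2=2
after add $t3, $t3, $t2: $t3=(-5)+2=-3
after xor $t7, $t2, 17: $t7=2^17=19
after sub $t7, $t5, 18: $t7=36-18=18
after add $t5, $t2, $t7: $t5=2+18=20
after xor $t2, $t5, 7: $t2=20^7=19
sw $t2, (36) → M[36]=19
sw $t7, (36) → M[36]=18
sw $t3, (52) → M[52]=-3
after add $t3, $t3, 6: $t3=(-3)+6=3
halt.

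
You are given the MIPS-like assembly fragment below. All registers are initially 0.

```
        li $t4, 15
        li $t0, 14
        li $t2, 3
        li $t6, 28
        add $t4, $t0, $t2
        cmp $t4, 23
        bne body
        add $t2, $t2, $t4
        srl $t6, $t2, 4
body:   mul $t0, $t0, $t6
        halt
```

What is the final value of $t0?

$t4=15
$t0=14
$t2=3
$t6=28
$t4=14+3=17
cmp $t4, 23  (cmp 17,23)
bne body: taken
$t0=14*28=392
halt.

392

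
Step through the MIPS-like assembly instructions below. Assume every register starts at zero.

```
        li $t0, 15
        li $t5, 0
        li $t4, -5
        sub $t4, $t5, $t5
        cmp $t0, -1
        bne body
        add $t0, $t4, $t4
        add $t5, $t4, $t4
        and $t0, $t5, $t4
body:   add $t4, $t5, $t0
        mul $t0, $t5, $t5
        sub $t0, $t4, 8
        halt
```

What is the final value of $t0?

7

li $t0, 15 → $t0=15
li $t5, 0 → $t5=0
li $t4, -5 → $t4=-5
sub $t4, $t5, $t5 → $t4=0-0=0
cmp $t0, -1  (cmp 15,-1)
bne body: taken
add $t4, $t5, $t0 → $t4=0+15=15
mul $t0, $t5, $t5 → $t0=0*0=0
sub $t0, $t4, 8 → $t0=15-8=7
halt.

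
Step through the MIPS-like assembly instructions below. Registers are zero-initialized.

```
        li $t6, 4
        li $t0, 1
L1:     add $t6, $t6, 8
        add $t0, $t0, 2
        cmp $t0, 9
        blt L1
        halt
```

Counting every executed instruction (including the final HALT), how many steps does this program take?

after li $t6, 4: $t6=4
after li $t0, 1: $t0=1
after add $t6, $t6, 8: $t6=4+8=12
after add $t0, $t0, 2: $t0=1+2=3
cmp $t0, 9  (cmp 3,9)
blt L1: taken
after add $t6, $t6, 8: $t6=12+8=20
after add $t0, $t0, 2: $t0=3+2=5
cmp $t0, 9  (cmp 5,9)
blt L1: taken
after add $t6, $t6, 8: $t6=20+8=28
after add $t0, $t0, 2: $t0=5+2=7
cmp $t0, 9  (cmp 7,9)
blt L1: taken
after add $t6, $t6, 8: $t6=28+8=36
after add $t0, $t0, 2: $t0=7+2=9
cmp $t0, 9  (cmp 9,9)
blt L1: not taken
halt.
Total executed instructions: 19.

19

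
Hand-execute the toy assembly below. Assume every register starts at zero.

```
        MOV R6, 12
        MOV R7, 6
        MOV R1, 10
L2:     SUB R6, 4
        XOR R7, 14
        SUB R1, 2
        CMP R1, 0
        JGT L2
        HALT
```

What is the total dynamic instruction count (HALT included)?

29

MOV R6, 12 → R6=12
MOV R7, 6 → R7=6
MOV R1, 10 → R1=10
SUB R6, 4 → R6=12-4=8
XOR R7, 14 → R7=6^14=8
SUB R1, 2 → R1=10-2=8
CMP R1, 0  (cmp 8,0)
JGT L2: taken
SUB R6, 4 → R6=8-4=4
XOR R7, 14 → R7=8^14=6
SUB R1, 2 → R1=8-2=6
CMP R1, 0  (cmp 6,0)
JGT L2: taken
SUB R6, 4 → R6=4-4=0
XOR R7, 14 → R7=6^14=8
SUB R1, 2 → R1=6-2=4
CMP R1, 0  (cmp 4,0)
JGT L2: taken
SUB R6, 4 → R6=0-4=-4
XOR R7, 14 → R7=8^14=6
SUB R1, 2 → R1=4-2=2
CMP R1, 0  (cmp 2,0)
JGT L2: taken
SUB R6, 4 → R6=(-4)-4=-8
XOR R7, 14 → R7=6^14=8
SUB R1, 2 → R1=2-2=0
CMP R1, 0  (cmp 0,0)
JGT L2: not taken
halt.
Total executed instructions: 29.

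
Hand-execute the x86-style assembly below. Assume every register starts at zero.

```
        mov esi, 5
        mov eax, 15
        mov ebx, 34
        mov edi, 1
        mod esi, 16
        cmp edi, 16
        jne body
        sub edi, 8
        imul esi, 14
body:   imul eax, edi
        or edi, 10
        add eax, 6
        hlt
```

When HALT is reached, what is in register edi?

after mov esi, 5: esi=5
after mov eax, 15: eax=15
after mov ebx, 34: ebx=34
after mov edi, 1: edi=1
after mod esi, 16: esi=5%16=5
cmp edi, 16  (cmp 1,16)
jne body: taken
after imul eax, edi: eax=15*1=15
after or edi, 10: edi=1|10=11
after add eax, 6: eax=15+6=21
halt.

11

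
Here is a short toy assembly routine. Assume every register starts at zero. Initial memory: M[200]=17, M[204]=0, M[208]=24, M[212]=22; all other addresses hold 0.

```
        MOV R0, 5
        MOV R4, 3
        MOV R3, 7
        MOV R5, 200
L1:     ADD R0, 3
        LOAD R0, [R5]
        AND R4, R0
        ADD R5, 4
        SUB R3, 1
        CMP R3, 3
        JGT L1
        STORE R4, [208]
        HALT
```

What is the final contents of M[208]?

0

MOV R0, 5 → R0=5
MOV R4, 3 → R4=3
MOV R3, 7 → R3=7
MOV R5, 200 → R5=200
ADD R0, 3 → R0=5+3=8
LOAD R0, [R5] → R0=M[200]=17
AND R4, R0 → R4=3&17=1
ADD R5, 4 → R5=200+4=204
SUB R3, 1 → R3=7-1=6
CMP R3, 3  (cmp 6,3)
JGT L1: taken
ADD R0, 3 → R0=17+3=20
LOAD R0, [R5] → R0=M[204]=0
AND R4, R0 → R4=1&0=0
ADD R5, 4 → R5=204+4=208
SUB R3, 1 → R3=6-1=5
CMP R3, 3  (cmp 5,3)
JGT L1: taken
ADD R0, 3 → R0=0+3=3
LOAD R0, [R5] → R0=M[208]=24
AND R4, R0 → R4=0&24=0
ADD R5, 4 → R5=208+4=212
SUB R3, 1 → R3=5-1=4
CMP R3, 3  (cmp 4,3)
JGT L1: taken
ADD R0, 3 → R0=24+3=27
LOAD R0, [R5] → R0=M[212]=22
AND R4, R0 → R4=0&22=0
ADD R5, 4 → R5=212+4=216
SUB R3, 1 → R3=4-1=3
CMP R3, 3  (cmp 3,3)
JGT L1: not taken
STORE R4, [208] → M[208]=0
halt.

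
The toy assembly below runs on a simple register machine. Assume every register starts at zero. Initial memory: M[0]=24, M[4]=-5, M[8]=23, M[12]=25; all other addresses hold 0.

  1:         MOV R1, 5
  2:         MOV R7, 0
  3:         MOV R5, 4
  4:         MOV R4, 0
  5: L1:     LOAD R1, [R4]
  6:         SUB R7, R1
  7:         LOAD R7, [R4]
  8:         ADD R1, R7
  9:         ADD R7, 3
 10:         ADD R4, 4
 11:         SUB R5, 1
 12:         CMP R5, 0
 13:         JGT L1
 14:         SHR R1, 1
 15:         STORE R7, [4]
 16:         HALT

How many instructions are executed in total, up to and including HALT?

43

MOV R1, 5 → R1=5
MOV R7, 0 → R7=0
MOV R5, 4 → R5=4
MOV R4, 0 → R4=0
LOAD R1, [R4] → R1=M[0]=24
SUB R7, R1 → R7=0-24=-24
LOAD R7, [R4] → R7=M[0]=24
ADD R1, R7 → R1=24+24=48
ADD R7, 3 → R7=24+3=27
ADD R4, 4 → R4=0+4=4
SUB R5, 1 → R5=4-1=3
CMP R5, 0  (cmp 3,0)
JGT L1: taken
LOAD R1, [R4] → R1=M[4]=-5
SUB R7, R1 → R7=27-(-5)=32
LOAD R7, [R4] → R7=M[4]=-5
ADD R1, R7 → R1=(-5)+(-5)=-10
ADD R7, 3 → R7=(-5)+3=-2
ADD R4, 4 → R4=4+4=8
SUB R5, 1 → R5=3-1=2
CMP R5, 0  (cmp 2,0)
JGT L1: taken
LOAD R1, [R4] → R1=M[8]=23
SUB R7, R1 → R7=(-2)-23=-25
LOAD R7, [R4] → R7=M[8]=23
ADD R1, R7 → R1=23+23=46
ADD R7, 3 → R7=23+3=26
ADD R4, 4 → R4=8+4=12
SUB R5, 1 → R5=2-1=1
CMP R5, 0  (cmp 1,0)
JGT L1: taken
LOAD R1, [R4] → R1=M[12]=25
SUB R7, R1 → R7=26-25=1
LOAD R7, [R4] → R7=M[12]=25
ADD R1, R7 → R1=25+25=50
ADD R7, 3 → R7=25+3=28
ADD R4, 4 → R4=12+4=16
SUB R5, 1 → R5=1-1=0
CMP R5, 0  (cmp 0,0)
JGT L1: not taken
SHR R1, 1 → R1=50>>1=25
STORE R7, [4] → M[4]=28
halt.
Total executed instructions: 43.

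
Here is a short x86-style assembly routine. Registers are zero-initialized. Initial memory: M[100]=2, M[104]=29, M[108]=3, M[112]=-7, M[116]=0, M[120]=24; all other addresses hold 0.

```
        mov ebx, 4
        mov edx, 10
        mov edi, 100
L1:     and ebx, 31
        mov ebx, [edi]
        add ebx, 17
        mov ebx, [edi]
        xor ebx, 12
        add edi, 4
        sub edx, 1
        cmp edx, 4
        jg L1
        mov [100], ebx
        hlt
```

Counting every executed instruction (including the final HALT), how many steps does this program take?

59

after mov ebx, 4: ebx=4
after mov edx, 10: edx=10
after mov edi, 100: edi=100
after and ebx, 31: ebx=4&31=4
after mov ebx, [edi]: ebx=M[100]=2
after add ebx, 17: ebx=2+17=19
after mov ebx, [edi]: ebx=M[100]=2
after xor ebx, 12: ebx=2^12=14
after add edi, 4: edi=100+4=104
after sub edx, 1: edx=10-1=9
cmp edx, 4  (cmp 9,4)
jg L1: taken
after and ebx, 31: ebx=14&31=14
after mov ebx, [edi]: ebx=M[104]=29
after add ebx, 17: ebx=29+17=46
after mov ebx, [edi]: ebx=M[104]=29
after xor ebx, 12: ebx=29^12=17
after add edi, 4: edi=104+4=108
after sub edx, 1: edx=9-1=8
cmp edx, 4  (cmp 8,4)
jg L1: taken
after and ebx, 31: ebx=17&31=17
after mov ebx, [edi]: ebx=M[108]=3
after add ebx, 17: ebx=3+17=20
after mov ebx, [edi]: ebx=M[108]=3
after xor ebx, 12: ebx=3^12=15
after add edi, 4: edi=108+4=112
after sub edx, 1: edx=8-1=7
cmp edx, 4  (cmp 7,4)
jg L1: taken
after and ebx, 31: ebx=15&31=15
after mov ebx, [edi]: ebx=M[112]=-7
after add ebx, 17: ebx=(-7)+17=10
after mov ebx, [edi]: ebx=M[112]=-7
after xor ebx, 12: ebx=(-7)^12=-11
after add edi, 4: edi=112+4=116
after sub edx, 1: edx=7-1=6
cmp edx, 4  (cmp 6,4)
jg L1: taken
after and ebx, 31: ebx=(-11)&31=21
after mov ebx, [edi]: ebx=M[116]=0
after add ebx, 17: ebx=0+17=17
after mov ebx, [edi]: ebx=M[116]=0
after xor ebx, 12: ebx=0^12=12
after add edi, 4: edi=116+4=120
after sub edx, 1: edx=6-1=5
cmp edx, 4  (cmp 5,4)
jg L1: taken
after and ebx, 31: ebx=12&31=12
after mov ebx, [edi]: ebx=M[120]=24
after add ebx, 17: ebx=24+17=41
after mov ebx, [edi]: ebx=M[120]=24
after xor ebx, 12: ebx=24^12=20
after add edi, 4: edi=120+4=124
after sub edx, 1: edx=5-1=4
cmp edx, 4  (cmp 4,4)
jg L1: not taken
mov [100], ebx → M[100]=20
halt.
Total executed instructions: 59.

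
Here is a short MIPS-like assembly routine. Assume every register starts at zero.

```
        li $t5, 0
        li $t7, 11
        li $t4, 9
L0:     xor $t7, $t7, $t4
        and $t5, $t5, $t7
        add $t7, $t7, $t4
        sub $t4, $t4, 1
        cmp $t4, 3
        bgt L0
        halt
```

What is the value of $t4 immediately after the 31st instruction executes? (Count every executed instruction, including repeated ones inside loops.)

4

after li $t5, 0: $t5=0
after li $t7, 11: $t7=11
after li $t4, 9: $t4=9
after xor $t7, $t7, $t4: $t7=11^9=2
after and $t5, $t5, $t7: $t5=0&2=0
after add $t7, $t7, $t4: $t7=2+9=11
after sub $t4, $t4, 1: $t4=9-1=8
cmp $t4, 3  (cmp 8,3)
bgt L0: taken
after xor $t7, $t7, $t4: $t7=11^8=3
after and $t5, $t5, $t7: $t5=0&3=0
after add $t7, $t7, $t4: $t7=3+8=11
after sub $t4, $t4, 1: $t4=8-1=7
cmp $t4, 3  (cmp 7,3)
bgt L0: taken
after xor $t7, $t7, $t4: $t7=11^7=12
after and $t5, $t5, $t7: $t5=0&12=0
after add $t7, $t7, $t4: $t7=12+7=19
after sub $t4, $t4, 1: $t4=7-1=6
cmp $t4, 3  (cmp 6,3)
bgt L0: taken
after xor $t7, $t7, $t4: $t7=19^6=21
after and $t5, $t5, $t7: $t5=0&21=0
after add $t7, $t7, $t4: $t7=21+6=27
after sub $t4, $t4, 1: $t4=6-1=5
cmp $t4, 3  (cmp 5,3)
bgt L0: taken
after xor $t7, $t7, $t4: $t7=27^5=30
after and $t5, $t5, $t7: $t5=0&30=0
after add $t7, $t7, $t4: $t7=30+5=35
after sub $t4, $t4, 1: $t4=5-1=4
After step 31: $t4 = 4.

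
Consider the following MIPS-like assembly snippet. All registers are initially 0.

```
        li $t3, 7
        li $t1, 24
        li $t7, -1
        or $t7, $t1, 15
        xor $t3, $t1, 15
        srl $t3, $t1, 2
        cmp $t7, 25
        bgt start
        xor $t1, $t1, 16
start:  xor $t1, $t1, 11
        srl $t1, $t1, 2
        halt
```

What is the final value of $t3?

6

li $t3, 7 → $t3=7
li $t1, 24 → $t1=24
li $t7, -1 → $t7=-1
or $t7, $t1, 15 → $t7=24|15=31
xor $t3, $t1, 15 → $t3=24^15=23
srl $t3, $t1, 2 → $t3=24>>2=6
cmp $t7, 25  (cmp 31,25)
bgt start: taken
xor $t1, $t1, 11 → $t1=24^11=19
srl $t1, $t1, 2 → $t1=19>>2=4
halt.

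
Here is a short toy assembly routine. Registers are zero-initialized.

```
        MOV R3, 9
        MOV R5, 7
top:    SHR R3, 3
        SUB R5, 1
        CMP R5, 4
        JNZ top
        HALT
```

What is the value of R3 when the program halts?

R3=9
R5=7
R3=9>>3=1
R5=7-1=6
CMP R5, 4  (cmp 6,4)
JNZ top: taken
R3=1>>3=0
R5=6-1=5
CMP R5, 4  (cmp 5,4)
JNZ top: taken
R3=0>>3=0
R5=5-1=4
CMP R5, 4  (cmp 4,4)
JNZ top: not taken
halt.

0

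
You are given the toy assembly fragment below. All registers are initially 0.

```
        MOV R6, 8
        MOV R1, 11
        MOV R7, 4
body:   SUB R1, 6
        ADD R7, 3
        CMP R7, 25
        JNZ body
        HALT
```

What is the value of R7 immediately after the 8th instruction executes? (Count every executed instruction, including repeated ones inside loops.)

after MOV R6, 8: R6=8
after MOV R1, 11: R1=11
after MOV R7, 4: R7=4
after SUB R1, 6: R1=11-6=5
after ADD R7, 3: R7=4+3=7
CMP R7, 25  (cmp 7,25)
JNZ body: taken
after SUB R1, 6: R1=5-6=-1
After step 8: R7 = 7.

7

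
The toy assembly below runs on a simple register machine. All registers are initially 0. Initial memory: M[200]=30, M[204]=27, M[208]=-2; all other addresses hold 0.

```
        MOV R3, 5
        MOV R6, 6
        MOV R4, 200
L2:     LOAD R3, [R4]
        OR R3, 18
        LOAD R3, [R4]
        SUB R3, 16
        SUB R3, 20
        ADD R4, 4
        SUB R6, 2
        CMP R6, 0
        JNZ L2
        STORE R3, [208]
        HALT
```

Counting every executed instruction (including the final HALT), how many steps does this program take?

R3=5
R6=6
R4=200
R3=M[200]=30
R3=30|18=30
R3=M[200]=30
R3=30-16=14
R3=14-20=-6
R4=200+4=204
R6=6-2=4
CMP R6, 0  (cmp 4,0)
JNZ L2: taken
R3=M[204]=27
R3=27|18=27
R3=M[204]=27
R3=27-16=11
R3=11-20=-9
R4=204+4=208
R6=4-2=2
CMP R6, 0  (cmp 2,0)
JNZ L2: taken
R3=M[208]=-2
R3=(-2)|18=-2
R3=M[208]=-2
R3=(-2)-16=-18
R3=(-18)-20=-38
R4=208+4=212
R6=2-2=0
CMP R6, 0  (cmp 0,0)
JNZ L2: not taken
STORE R3, [208] → M[208]=-38
halt.
Total executed instructions: 32.

32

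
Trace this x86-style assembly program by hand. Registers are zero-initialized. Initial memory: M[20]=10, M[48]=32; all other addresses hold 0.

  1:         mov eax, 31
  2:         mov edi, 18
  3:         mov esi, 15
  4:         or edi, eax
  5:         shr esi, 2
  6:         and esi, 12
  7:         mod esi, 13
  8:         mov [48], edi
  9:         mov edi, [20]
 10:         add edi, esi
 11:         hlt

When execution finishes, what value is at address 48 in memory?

31

mov eax, 31 → eax=31
mov edi, 18 → edi=18
mov esi, 15 → esi=15
or edi, eax → edi=18|31=31
shr esi, 2 → esi=15>>2=3
and esi, 12 → esi=3&12=0
mod esi, 13 → esi=0%13=0
mov [48], edi → M[48]=31
mov edi, [20] → edi=M[20]=10
add edi, esi → edi=10+0=10
halt.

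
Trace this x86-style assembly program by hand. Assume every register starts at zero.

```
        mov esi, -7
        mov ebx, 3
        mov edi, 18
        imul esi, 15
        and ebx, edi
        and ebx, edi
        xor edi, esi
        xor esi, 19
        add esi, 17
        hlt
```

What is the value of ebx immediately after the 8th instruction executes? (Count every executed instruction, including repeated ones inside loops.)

2

after mov esi, -7: esi=-7
after mov ebx, 3: ebx=3
after mov edi, 18: edi=18
after imul esi, 15: esi=(-7)*15=-105
after and ebx, edi: ebx=3&18=2
after and ebx, edi: ebx=2&18=2
after xor edi, esi: edi=18^(-105)=-123
after xor esi, 19: esi=(-105)^19=-124
After step 8: ebx = 2.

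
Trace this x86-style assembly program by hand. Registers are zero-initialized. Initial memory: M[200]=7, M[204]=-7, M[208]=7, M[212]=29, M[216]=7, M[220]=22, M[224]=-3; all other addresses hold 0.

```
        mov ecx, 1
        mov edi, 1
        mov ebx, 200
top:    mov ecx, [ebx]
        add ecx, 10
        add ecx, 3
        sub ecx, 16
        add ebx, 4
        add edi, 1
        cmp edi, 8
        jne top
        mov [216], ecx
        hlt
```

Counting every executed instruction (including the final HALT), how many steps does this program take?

mov ecx, 1 → ecx=1
mov edi, 1 → edi=1
mov ebx, 200 → ebx=200
mov ecx, [ebx] → ecx=M[200]=7
add ecx, 10 → ecx=7+10=17
add ecx, 3 → ecx=17+3=20
sub ecx, 16 → ecx=20-16=4
add ebx, 4 → ebx=200+4=204
add edi, 1 → edi=1+1=2
cmp edi, 8  (cmp 2,8)
jne top: taken
mov ecx, [ebx] → ecx=M[204]=-7
add ecx, 10 → ecx=(-7)+10=3
add ecx, 3 → ecx=3+3=6
sub ecx, 16 → ecx=6-16=-10
add ebx, 4 → ebx=204+4=208
add edi, 1 → edi=2+1=3
cmp edi, 8  (cmp 3,8)
jne top: taken
mov ecx, [ebx] → ecx=M[208]=7
add ecx, 10 → ecx=7+10=17
add ecx, 3 → ecx=17+3=20
sub ecx, 16 → ecx=20-16=4
add ebx, 4 → ebx=208+4=212
add edi, 1 → edi=3+1=4
cmp edi, 8  (cmp 4,8)
jne top: taken
mov ecx, [ebx] → ecx=M[212]=29
add ecx, 10 → ecx=29+10=39
add ecx, 3 → ecx=39+3=42
sub ecx, 16 → ecx=42-16=26
add ebx, 4 → ebx=212+4=216
add edi, 1 → edi=4+1=5
cmp edi, 8  (cmp 5,8)
jne top: taken
mov ecx, [ebx] → ecx=M[216]=7
add ecx, 10 → ecx=7+10=17
add ecx, 3 → ecx=17+3=20
sub ecx, 16 → ecx=20-16=4
add ebx, 4 → ebx=216+4=220
add edi, 1 → edi=5+1=6
cmp edi, 8  (cmp 6,8)
jne top: taken
mov ecx, [ebx] → ecx=M[220]=22
add ecx, 10 → ecx=22+10=32
add ecx, 3 → ecx=32+3=35
sub ecx, 16 → ecx=35-16=19
add ebx, 4 → ebx=220+4=224
add edi, 1 → edi=6+1=7
cmp edi, 8  (cmp 7,8)
jne top: taken
mov ecx, [ebx] → ecx=M[224]=-3
add ecx, 10 → ecx=(-3)+10=7
add ecx, 3 → ecx=7+3=10
sub ecx, 16 → ecx=10-16=-6
add ebx, 4 → ebx=224+4=228
add edi, 1 → edi=7+1=8
cmp edi, 8  (cmp 8,8)
jne top: not taken
mov [216], ecx → M[216]=-6
halt.
Total executed instructions: 61.

61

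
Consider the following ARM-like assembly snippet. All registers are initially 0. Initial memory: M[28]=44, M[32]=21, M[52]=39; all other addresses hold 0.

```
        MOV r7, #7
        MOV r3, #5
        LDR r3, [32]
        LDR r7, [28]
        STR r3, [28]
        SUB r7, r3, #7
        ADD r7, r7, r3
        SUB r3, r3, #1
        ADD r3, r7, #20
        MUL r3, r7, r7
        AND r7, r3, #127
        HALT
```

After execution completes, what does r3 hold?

r7=7
r3=5
r3=M[32]=21
r7=M[28]=44
STR r3, [28] → M[28]=21
r7=21-7=14
r7=14+21=35
r3=21-1=20
r3=35+20=55
r3=35*35=1225
r7=1225&127=73
halt.

1225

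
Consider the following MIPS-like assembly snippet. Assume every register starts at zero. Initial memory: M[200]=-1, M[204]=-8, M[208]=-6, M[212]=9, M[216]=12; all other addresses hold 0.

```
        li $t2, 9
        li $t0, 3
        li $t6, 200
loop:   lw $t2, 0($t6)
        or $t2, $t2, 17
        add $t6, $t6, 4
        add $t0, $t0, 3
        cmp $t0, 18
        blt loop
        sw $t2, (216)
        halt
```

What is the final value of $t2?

$t2=9
$t0=3
$t6=200
$t2=M[200]=-1
$t2=(-1)|17=-1
$t6=200+4=204
$t0=3+3=6
cmp $t0, 18  (cmp 6,18)
blt loop: taken
$t2=M[204]=-8
$t2=(-8)|17=-7
$t6=204+4=208
$t0=6+3=9
cmp $t0, 18  (cmp 9,18)
blt loop: taken
$t2=M[208]=-6
$t2=(-6)|17=-5
$t6=208+4=212
$t0=9+3=12
cmp $t0, 18  (cmp 12,18)
blt loop: taken
$t2=M[212]=9
$t2=9|17=25
$t6=212+4=216
$t0=12+3=15
cmp $t0, 18  (cmp 15,18)
blt loop: taken
$t2=M[216]=12
$t2=12|17=29
$t6=216+4=220
$t0=15+3=18
cmp $t0, 18  (cmp 18,18)
blt loop: not taken
sw $t2, (216) → M[216]=29
halt.

29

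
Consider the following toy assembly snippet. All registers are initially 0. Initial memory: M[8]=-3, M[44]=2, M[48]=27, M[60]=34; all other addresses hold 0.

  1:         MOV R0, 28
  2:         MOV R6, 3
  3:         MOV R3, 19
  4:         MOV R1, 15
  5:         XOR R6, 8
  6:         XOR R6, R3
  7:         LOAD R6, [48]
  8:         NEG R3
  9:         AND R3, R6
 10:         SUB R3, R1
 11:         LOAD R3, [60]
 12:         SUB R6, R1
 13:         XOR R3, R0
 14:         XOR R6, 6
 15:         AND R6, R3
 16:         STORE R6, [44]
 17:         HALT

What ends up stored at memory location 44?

10

R0=28
R6=3
R3=19
R1=15
R6=3^8=11
R6=11^19=24
R6=M[48]=27
R3=-(19)=-19
R3=(-19)&27=9
R3=9-15=-6
R3=M[60]=34
R6=27-15=12
R3=34^28=62
R6=12^6=10
R6=10&62=10
STORE R6, [44] → M[44]=10
halt.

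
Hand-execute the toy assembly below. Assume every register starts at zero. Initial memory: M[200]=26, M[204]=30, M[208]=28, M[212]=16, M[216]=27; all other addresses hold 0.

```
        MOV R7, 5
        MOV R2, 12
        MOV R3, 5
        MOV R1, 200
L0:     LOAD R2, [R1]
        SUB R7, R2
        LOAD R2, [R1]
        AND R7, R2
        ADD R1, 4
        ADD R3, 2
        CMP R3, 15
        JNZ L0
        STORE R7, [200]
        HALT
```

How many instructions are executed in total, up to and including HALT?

46

MOV R7, 5 → R7=5
MOV R2, 12 → R2=12
MOV R3, 5 → R3=5
MOV R1, 200 → R1=200
LOAD R2, [R1] → R2=M[200]=26
SUB R7, R2 → R7=5-26=-21
LOAD R2, [R1] → R2=M[200]=26
AND R7, R2 → R7=(-21)&26=10
ADD R1, 4 → R1=200+4=204
ADD R3, 2 → R3=5+2=7
CMP R3, 15  (cmp 7,15)
JNZ L0: taken
LOAD R2, [R1] → R2=M[204]=30
SUB R7, R2 → R7=10-30=-20
LOAD R2, [R1] → R2=M[204]=30
AND R7, R2 → R7=(-20)&30=12
ADD R1, 4 → R1=204+4=208
ADD R3, 2 → R3=7+2=9
CMP R3, 15  (cmp 9,15)
JNZ L0: taken
LOAD R2, [R1] → R2=M[208]=28
SUB R7, R2 → R7=12-28=-16
LOAD R2, [R1] → R2=M[208]=28
AND R7, R2 → R7=(-16)&28=16
ADD R1, 4 → R1=208+4=212
ADD R3, 2 → R3=9+2=11
CMP R3, 15  (cmp 11,15)
JNZ L0: taken
LOAD R2, [R1] → R2=M[212]=16
SUB R7, R2 → R7=16-16=0
LOAD R2, [R1] → R2=M[212]=16
AND R7, R2 → R7=0&16=0
ADD R1, 4 → R1=212+4=216
ADD R3, 2 → R3=11+2=13
CMP R3, 15  (cmp 13,15)
JNZ L0: taken
LOAD R2, [R1] → R2=M[216]=27
SUB R7, R2 → R7=0-27=-27
LOAD R2, [R1] → R2=M[216]=27
AND R7, R2 → R7=(-27)&27=1
ADD R1, 4 → R1=216+4=220
ADD R3, 2 → R3=13+2=15
CMP R3, 15  (cmp 15,15)
JNZ L0: not taken
STORE R7, [200] → M[200]=1
halt.
Total executed instructions: 46.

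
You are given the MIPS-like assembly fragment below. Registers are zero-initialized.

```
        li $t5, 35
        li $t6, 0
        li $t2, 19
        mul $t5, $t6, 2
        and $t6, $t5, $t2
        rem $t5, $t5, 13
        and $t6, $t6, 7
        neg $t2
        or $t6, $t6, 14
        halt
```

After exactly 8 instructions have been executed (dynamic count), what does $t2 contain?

-19

after li $t5, 35: $t5=35
after li $t6, 0: $t6=0
after li $t2, 19: $t2=19
after mul $t5, $t6, 2: $t5=0*2=0
after and $t6, $t5, $t2: $t6=0&19=0
after rem $t5, $t5, 13: $t5=0%13=0
after and $t6, $t6, 7: $t6=0&7=0
after neg $t2: $t2=-(19)=-19
After step 8: $t2 = -19.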